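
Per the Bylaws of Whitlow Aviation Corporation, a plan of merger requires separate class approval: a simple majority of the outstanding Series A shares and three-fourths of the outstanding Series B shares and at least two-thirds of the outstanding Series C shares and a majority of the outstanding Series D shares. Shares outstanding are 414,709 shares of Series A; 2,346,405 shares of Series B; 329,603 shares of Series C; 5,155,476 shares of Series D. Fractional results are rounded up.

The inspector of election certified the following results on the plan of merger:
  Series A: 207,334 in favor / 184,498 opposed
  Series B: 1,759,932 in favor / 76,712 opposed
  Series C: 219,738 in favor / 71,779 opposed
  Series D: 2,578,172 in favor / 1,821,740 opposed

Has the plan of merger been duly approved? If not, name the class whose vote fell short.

Not approved — the Series A shares did not give the required vote.

Series A: a majority of 414709 is 207355; 207,355 required, 207,334 in favor — not approved.
Series B: 3/4 of 2346405 = 1759803.75, rounded up to 1759804; 1,759,804 required, 1,759,932 in favor — approved.
Series C: 2/3 of 329603 = 219735.33, rounded up to 219736; 219,736 required, 219,738 in favor — approved.
Series D: a majority of 5155476 is 2577739; 2,577,739 required, 2,578,172 in favor — approved.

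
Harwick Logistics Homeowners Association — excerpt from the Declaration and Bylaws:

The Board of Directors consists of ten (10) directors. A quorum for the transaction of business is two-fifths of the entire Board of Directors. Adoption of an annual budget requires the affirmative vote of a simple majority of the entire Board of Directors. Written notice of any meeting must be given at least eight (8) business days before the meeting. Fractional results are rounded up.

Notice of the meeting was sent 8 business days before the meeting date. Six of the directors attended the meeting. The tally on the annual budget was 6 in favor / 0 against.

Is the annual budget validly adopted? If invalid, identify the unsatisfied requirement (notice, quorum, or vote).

Valid — all requirements satisfied.

Notice: 8 business days given; 8 required (8 ≥ 8). Satisfied.
Quorum: 6 present; quorum is 4. Satisfied.
Vote: the annual budget requires a majority of the entire Board of Directors (10). A majority of 10 is 6, so 6 affirmative votes are needed; 6 voted in favor. Satisfied.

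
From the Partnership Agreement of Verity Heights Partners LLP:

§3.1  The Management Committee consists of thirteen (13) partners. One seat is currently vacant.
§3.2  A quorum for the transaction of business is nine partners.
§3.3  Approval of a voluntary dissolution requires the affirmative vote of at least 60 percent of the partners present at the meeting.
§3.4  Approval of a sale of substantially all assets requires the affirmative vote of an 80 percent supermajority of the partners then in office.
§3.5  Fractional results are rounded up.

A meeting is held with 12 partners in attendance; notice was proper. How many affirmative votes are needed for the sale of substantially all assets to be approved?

10

The sale of substantially all assets requires four-fifths of the partners then in office (12).
4/5 of 12 = 9.60, rounded up to 10.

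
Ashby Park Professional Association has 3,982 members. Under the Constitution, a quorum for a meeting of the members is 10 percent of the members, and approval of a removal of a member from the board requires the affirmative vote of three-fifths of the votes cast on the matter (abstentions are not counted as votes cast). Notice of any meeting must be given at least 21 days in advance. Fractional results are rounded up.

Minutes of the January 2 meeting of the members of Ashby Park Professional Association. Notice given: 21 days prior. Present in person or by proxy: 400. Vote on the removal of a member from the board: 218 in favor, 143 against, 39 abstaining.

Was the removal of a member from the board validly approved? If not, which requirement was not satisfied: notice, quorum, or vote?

Notice: 21 days given; 21 required. Satisfied.
Quorum: 10% of 3,982 = 398.20, rounded up to 399; 400 present. Satisfied.
Vote: requires three-fifths of the votes cast (400 − 39 abstaining = 361); 3/5 of 361 = 216.60, rounded up to 217, so 217 needed; 218 in favor. Satisfied.

Valid — all requirements satisfied.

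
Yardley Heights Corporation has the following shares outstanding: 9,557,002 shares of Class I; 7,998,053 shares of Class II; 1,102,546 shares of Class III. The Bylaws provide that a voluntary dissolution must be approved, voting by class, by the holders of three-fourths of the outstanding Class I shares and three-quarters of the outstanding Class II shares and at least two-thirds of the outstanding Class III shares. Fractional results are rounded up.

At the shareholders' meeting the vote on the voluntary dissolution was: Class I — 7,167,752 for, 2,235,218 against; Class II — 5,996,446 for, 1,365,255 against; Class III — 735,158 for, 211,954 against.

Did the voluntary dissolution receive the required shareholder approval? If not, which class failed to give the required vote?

Not approved — the Class II shares did not give the required vote.

Class I: 3/4 of 9557002 = 7167751.50, rounded up to 7167752; 7,167,752 required, 7,167,752 in favor — approved.
Class II: 3/4 of 7998053 = 5998539.75, rounded up to 5998540; 5,998,540 required, 5,996,446 in favor — not approved.
Class III: 2/3 of 1102546 = 735030.67, rounded up to 735031; 735,031 required, 735,158 in favor — approved.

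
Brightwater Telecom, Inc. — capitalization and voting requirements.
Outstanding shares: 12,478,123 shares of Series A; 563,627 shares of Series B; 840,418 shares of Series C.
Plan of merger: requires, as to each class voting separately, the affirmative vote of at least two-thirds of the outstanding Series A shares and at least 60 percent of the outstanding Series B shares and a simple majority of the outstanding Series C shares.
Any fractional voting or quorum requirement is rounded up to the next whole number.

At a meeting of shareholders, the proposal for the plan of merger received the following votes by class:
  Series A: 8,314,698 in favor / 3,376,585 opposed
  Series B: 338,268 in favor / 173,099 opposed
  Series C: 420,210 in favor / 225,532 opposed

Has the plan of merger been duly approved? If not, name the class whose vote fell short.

Not approved — the Series A shares did not give the required vote.

Series A: 2/3 of 12478123 = 8318748.67, rounded up to 8318749; 8,318,749 required, 8,314,698 in favor — not approved.
Series B: 3/5 of 563627 = 338176.20, rounded up to 338177; 338,177 required, 338,268 in favor — approved.
Series C: a majority of 840418 is 420210; 420,210 required, 420,210 in favor — approved.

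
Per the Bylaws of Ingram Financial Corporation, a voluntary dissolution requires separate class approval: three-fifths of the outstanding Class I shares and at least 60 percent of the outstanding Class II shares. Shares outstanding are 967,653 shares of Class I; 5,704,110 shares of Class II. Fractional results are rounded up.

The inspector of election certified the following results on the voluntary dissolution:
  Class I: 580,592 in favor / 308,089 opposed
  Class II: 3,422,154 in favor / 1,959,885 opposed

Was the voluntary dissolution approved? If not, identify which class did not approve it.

Not approved — the Class II shares did not give the required vote.

Class I: 3/5 of 967653 = 580591.80, rounded up to 580592; 580,592 required, 580,592 in favor — approved.
Class II: 3/5 of 5704110 = 3422466; 3,422,466 required, 3,422,154 in favor — not approved.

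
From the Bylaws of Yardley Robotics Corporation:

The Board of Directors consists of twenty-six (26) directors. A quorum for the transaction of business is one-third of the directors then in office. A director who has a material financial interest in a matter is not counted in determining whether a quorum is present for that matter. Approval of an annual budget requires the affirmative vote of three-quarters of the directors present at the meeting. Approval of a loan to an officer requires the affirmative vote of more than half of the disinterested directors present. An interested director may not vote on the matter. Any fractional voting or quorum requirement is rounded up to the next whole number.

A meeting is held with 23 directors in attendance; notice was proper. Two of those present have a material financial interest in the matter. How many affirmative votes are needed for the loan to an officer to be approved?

The loan to an officer requires a majority of the disinterested directors present (23 − 2 = 21).
A majority of 21 is 11.

11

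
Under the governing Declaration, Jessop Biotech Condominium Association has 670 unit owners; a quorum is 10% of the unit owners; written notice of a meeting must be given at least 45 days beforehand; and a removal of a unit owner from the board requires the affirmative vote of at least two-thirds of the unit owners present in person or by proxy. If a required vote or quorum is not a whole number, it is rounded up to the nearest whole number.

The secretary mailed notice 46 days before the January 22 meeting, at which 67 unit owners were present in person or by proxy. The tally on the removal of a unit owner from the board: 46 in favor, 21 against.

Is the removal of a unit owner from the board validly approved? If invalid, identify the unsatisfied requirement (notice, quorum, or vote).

Notice: 46 days given; 45 required. Satisfied.
Quorum: 10% of 670 = 67; 67 present. Satisfied.
Vote: requires two-thirds of those present (67); 2/3 of 67 = 44.67, rounded up to 45, so 45 needed; 46 in favor. Satisfied.

Valid — all requirements satisfied.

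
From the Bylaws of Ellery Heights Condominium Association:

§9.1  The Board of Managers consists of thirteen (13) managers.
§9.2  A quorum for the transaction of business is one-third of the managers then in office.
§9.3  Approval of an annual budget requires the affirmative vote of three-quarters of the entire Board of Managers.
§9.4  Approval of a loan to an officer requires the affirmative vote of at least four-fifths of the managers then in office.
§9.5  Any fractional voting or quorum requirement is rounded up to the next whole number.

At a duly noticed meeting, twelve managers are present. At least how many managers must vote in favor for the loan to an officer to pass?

11

The loan to an officer requires four-fifths of the managers then in office (13).
4/5 of 13 = 10.40, rounded up to 11.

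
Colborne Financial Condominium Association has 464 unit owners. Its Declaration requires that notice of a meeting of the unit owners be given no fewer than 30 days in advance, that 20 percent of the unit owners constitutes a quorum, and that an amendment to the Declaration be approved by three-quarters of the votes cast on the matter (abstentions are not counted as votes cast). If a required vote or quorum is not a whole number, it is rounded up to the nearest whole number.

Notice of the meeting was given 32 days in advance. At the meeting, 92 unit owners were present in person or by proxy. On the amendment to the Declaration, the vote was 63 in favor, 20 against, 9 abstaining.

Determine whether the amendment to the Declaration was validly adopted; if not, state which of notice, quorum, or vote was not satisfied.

Notice: 32 days given; 30 required. Satisfied.
Quorum: 20% of 464 = 92.80, rounded up to 93; 92 present. Not satisfied.
Vote: requires three-fourths of the votes cast (92 − 9 abstaining = 83); 3/4 of 83 = 62.25, rounded up to 63, so 63 needed; 63 in favor. Satisfied.

Invalid — quorum requirement not satisfied.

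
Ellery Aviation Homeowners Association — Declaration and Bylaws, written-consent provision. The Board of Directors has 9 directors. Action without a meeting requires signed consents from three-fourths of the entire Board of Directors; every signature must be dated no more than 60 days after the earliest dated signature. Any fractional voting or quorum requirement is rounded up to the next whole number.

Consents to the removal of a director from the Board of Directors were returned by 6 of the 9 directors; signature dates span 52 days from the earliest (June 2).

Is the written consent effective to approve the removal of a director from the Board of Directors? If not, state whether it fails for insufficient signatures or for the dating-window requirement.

Signatures required: three-fourths of 9 — 3/4 of 9 = 6.75, rounded up to 7, so 7 needed; 6 signed. Insufficient.
Dating window: the latest signature is 52 days after the earliest; the limit is 60 days. Within the window.

Not effective — insufficient signatures.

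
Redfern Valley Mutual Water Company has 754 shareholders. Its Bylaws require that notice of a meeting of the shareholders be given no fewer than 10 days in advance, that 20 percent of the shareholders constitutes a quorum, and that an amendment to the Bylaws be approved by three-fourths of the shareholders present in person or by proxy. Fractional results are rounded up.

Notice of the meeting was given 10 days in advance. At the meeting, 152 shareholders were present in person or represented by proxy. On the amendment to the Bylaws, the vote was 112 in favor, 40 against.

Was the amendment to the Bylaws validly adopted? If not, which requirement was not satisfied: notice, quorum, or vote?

Invalid — vote requirement not satisfied.

Notice: 10 days given; 10 required. Satisfied.
Quorum: 20% of 754 = 150.80, rounded up to 151; 152 present. Satisfied.
Vote: requires three-fourths of those present (152); 3/4 of 152 = 114, so 114 needed; 112 in favor. Not satisfied.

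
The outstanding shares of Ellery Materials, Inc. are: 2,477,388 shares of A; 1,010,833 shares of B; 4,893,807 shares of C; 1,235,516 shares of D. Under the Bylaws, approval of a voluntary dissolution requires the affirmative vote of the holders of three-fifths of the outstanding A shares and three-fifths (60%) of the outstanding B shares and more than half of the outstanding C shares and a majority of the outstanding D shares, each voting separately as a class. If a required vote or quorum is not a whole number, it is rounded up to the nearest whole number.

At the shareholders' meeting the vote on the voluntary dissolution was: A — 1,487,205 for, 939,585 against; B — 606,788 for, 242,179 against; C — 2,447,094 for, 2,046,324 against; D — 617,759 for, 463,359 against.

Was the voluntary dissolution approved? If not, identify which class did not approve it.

Approved — every class gave the required vote.

A: 3/5 of 2477388 = 1486432.80, rounded up to 1486433; 1,486,433 required, 1,487,205 in favor — approved.
B: 3/5 of 1010833 = 606499.80, rounded up to 606500; 606,500 required, 606,788 in favor — approved.
C: a majority of 4893807 is 2446904; 2,446,904 required, 2,447,094 in favor — approved.
D: a majority of 1235516 is 617759; 617,759 required, 617,759 in favor — approved.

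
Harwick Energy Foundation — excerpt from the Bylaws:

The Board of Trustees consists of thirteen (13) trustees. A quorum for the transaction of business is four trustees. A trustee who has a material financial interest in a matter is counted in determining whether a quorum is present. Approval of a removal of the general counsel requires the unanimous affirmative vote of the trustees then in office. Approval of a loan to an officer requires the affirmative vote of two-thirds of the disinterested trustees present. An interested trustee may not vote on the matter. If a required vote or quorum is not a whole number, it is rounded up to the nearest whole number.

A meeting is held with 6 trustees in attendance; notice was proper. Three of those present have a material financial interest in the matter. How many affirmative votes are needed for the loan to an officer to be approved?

2

The loan to an officer requires two-thirds of the disinterested trustees present (6 − 3 = 3).
2/3 of 3 = 2.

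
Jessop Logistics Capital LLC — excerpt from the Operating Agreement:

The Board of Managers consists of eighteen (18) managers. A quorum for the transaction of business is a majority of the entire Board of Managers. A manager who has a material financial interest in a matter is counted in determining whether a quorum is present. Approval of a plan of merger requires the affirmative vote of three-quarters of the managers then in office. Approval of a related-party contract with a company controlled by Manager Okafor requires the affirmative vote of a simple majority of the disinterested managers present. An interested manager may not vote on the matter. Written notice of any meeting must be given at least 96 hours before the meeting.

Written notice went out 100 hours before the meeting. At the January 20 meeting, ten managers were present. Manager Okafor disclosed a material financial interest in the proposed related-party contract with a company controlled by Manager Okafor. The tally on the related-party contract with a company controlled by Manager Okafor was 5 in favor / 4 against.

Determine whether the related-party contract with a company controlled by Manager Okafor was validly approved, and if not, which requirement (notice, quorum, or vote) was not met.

Valid — all requirements satisfied.

Notice: 100 hours given; 96 required (100 ≥ 96). Satisfied.
Quorum: 10 present (interested managers count toward quorum); quorum is 10. Satisfied.
Vote: the related-party contract with a company controlled by Manager Okafor requires a majority of the disinterested managers present (10 − 1 = 9). A majority of 9 is 5, so 5 affirmative votes are needed; 5 voted in favor. Satisfied.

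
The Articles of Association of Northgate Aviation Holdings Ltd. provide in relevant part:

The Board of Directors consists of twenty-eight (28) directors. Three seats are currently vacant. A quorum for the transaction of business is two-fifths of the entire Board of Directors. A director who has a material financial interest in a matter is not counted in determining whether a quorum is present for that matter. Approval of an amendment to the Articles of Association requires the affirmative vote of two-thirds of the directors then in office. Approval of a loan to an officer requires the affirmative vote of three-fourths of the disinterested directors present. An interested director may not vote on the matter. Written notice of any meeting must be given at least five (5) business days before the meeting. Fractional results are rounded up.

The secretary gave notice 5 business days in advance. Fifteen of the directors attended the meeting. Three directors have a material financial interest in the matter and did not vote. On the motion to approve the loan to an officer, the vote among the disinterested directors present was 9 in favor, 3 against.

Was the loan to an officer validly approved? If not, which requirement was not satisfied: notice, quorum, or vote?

Notice: 5 business days given; 5 required (5 ≥ 5). Satisfied.
Quorum: 15 present, but the 3 interested directors do not count, leaving 12. Quorum is 12. Satisfied.
Vote: the loan to an officer requires three-fourths of the disinterested directors present (15 − 3 = 12). 3/4 of 12 = 9, so 9 affirmative votes are needed; 9 voted in favor. Satisfied.

Valid — all requirements satisfied.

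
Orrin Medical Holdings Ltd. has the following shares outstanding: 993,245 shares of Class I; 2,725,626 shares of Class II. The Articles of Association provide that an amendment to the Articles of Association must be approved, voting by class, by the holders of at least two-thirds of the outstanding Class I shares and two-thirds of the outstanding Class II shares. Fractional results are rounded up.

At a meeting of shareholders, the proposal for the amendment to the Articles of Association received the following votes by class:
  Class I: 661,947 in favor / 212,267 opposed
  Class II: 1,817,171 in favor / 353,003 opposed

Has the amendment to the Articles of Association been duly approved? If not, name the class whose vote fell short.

Not approved — the Class I shares did not give the required vote.

Class I: 2/3 of 993245 = 662163.33, rounded up to 662164; 662,164 required, 661,947 in favor — not approved.
Class II: 2/3 of 2725626 = 1817084; 1,817,084 required, 1,817,171 in favor — approved.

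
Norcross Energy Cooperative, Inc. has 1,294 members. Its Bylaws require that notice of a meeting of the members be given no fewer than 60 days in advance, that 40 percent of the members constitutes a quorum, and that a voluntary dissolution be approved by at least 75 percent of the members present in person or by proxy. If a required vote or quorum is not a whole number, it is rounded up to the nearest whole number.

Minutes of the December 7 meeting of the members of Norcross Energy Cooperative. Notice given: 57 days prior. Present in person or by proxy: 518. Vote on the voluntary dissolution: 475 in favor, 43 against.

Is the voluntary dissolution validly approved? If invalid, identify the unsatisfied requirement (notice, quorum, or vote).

Invalid — notice requirement not satisfied.

Notice: 57 days given; 60 required. Not satisfied.
Quorum: 40% of 1,294 = 517.60, rounded up to 518; 518 present. Satisfied.
Vote: requires three-fourths of those present (518); 3/4 of 518 = 388.50, rounded up to 389, so 389 needed; 475 in favor. Satisfied.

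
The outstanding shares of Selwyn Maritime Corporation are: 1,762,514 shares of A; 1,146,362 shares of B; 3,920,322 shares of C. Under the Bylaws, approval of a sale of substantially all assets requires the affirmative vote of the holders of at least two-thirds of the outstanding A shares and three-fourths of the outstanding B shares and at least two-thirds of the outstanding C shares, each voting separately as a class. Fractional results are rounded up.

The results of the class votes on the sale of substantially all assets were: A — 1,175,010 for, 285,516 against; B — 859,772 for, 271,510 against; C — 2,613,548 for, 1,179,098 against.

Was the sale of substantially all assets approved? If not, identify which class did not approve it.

A: 2/3 of 1762514 = 1175009.33, rounded up to 1175010; 1,175,010 required, 1,175,010 in favor — approved.
B: 3/4 of 1146362 = 859771.50, rounded up to 859772; 859,772 required, 859,772 in favor — approved.
C: 2/3 of 3920322 = 2613548; 2,613,548 required, 2,613,548 in favor — approved.

Approved — every class gave the required vote.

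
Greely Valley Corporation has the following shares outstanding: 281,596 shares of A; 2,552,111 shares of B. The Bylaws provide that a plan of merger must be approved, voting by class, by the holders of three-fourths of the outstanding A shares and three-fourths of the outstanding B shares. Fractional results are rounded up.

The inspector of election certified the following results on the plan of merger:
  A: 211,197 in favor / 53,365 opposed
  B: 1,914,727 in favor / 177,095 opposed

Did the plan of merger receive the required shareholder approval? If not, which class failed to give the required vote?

Approved — every class gave the required vote.

A: 3/4 of 281596 = 211197; 211,197 required, 211,197 in favor — approved.
B: 3/4 of 2552111 = 1914083.25, rounded up to 1914084; 1,914,084 required, 1,914,727 in favor — approved.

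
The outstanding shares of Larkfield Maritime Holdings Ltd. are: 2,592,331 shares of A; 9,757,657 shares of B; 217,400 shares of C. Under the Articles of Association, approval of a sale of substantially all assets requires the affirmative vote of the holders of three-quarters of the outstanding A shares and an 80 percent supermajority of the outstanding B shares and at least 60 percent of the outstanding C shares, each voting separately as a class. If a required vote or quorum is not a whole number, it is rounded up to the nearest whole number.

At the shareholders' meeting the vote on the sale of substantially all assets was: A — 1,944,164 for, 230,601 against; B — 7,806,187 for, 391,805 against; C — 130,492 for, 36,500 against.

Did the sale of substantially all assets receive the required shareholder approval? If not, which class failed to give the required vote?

Not approved — the A shares did not give the required vote.

A: 3/4 of 2592331 = 1944248.25, rounded up to 1944249; 1,944,249 required, 1,944,164 in favor — not approved.
B: 4/5 of 9757657 = 7806125.60, rounded up to 7806126; 7,806,126 required, 7,806,187 in favor — approved.
C: 3/5 of 217400 = 130440; 130,440 required, 130,492 in favor — approved.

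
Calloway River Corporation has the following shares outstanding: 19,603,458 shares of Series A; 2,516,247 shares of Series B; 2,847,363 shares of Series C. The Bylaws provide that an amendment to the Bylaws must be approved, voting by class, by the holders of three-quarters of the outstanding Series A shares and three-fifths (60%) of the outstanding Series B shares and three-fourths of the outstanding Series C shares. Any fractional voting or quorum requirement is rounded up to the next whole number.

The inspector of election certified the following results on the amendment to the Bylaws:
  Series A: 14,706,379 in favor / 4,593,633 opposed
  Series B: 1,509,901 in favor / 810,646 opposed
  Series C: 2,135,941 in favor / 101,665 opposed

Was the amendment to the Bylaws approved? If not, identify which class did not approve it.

Approved — every class gave the required vote.

Series A: 3/4 of 19603458 = 14702593.50, rounded up to 14702594; 14,702,594 required, 14,706,379 in favor — approved.
Series B: 3/5 of 2516247 = 1509748.20, rounded up to 1509749; 1,509,749 required, 1,509,901 in favor — approved.
Series C: 3/4 of 2847363 = 2135522.25, rounded up to 2135523; 2,135,523 required, 2,135,941 in favor — approved.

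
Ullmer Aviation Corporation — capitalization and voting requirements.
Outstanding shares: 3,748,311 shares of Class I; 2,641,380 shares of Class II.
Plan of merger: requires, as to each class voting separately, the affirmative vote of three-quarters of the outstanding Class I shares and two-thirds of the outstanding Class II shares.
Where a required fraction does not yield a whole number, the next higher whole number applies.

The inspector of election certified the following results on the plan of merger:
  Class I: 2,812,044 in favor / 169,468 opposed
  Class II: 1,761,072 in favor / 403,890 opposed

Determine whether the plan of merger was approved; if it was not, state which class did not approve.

Class I: 3/4 of 3748311 = 2811233.25, rounded up to 2811234; 2,811,234 required, 2,812,044 in favor — approved.
Class II: 2/3 of 2641380 = 1760920; 1,760,920 required, 1,761,072 in favor — approved.

Approved — every class gave the required vote.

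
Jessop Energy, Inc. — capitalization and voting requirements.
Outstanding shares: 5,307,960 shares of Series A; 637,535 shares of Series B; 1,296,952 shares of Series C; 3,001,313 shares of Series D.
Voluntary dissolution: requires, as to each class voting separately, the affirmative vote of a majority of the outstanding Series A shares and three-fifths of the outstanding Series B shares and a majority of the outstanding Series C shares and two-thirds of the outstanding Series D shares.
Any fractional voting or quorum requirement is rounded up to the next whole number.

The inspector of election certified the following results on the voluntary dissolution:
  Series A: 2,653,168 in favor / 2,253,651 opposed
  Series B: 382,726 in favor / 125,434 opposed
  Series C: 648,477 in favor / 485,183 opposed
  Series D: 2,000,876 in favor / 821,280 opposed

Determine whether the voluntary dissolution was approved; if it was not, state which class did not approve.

Series A: a majority of 5307960 is 2653981; 2,653,981 required, 2,653,168 in favor — not approved.
Series B: 3/5 of 637535 = 382521; 382,521 required, 382,726 in favor — approved.
Series C: a majority of 1296952 is 648477; 648,477 required, 648,477 in favor — approved.
Series D: 2/3 of 3001313 = 2000875.33, rounded up to 2000876; 2,000,876 required, 2,000,876 in favor — approved.

Not approved — the Series A shares did not give the required vote.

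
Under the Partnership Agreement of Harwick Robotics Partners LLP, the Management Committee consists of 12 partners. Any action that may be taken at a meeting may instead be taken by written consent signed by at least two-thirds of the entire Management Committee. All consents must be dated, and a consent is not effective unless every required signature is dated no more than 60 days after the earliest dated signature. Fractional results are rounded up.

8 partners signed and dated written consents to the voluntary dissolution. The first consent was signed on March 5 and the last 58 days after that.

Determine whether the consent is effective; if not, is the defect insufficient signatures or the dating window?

Effective — both the signature and dating-window requirements are satisfied.

Signatures required: at least two-thirds of 12 — 2/3 of 12 = 8, so 8 needed; 8 signed. Sufficient.
Dating window: the latest signature is 58 days after the earliest; the limit is 60 days. Within the window.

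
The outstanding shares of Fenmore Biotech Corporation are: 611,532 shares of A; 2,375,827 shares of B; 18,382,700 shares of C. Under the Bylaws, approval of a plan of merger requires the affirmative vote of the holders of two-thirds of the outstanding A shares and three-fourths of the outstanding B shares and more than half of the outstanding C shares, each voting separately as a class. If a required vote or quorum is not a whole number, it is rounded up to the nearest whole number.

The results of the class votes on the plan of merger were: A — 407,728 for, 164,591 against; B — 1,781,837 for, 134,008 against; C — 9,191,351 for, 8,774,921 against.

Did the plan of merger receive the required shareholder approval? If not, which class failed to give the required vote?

Not approved — the B shares did not give the required vote.

A: 2/3 of 611532 = 407688; 407,688 required, 407,728 in favor — approved.
B: 3/4 of 2375827 = 1781870.25, rounded up to 1781871; 1,781,871 required, 1,781,837 in favor — not approved.
C: a majority of 18382700 is 9191351; 9,191,351 required, 9,191,351 in favor — approved.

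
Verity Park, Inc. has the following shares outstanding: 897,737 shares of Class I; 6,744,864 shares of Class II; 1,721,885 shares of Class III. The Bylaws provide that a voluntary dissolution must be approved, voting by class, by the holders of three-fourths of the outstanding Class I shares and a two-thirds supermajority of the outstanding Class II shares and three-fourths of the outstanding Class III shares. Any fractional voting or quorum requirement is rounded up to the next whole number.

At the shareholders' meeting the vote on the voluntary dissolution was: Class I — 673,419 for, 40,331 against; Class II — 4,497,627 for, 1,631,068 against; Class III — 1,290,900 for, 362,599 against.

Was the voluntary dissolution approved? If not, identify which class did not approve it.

Not approved — the Class III shares did not give the required vote.

Class I: 3/4 of 897737 = 673302.75, rounded up to 673303; 673,303 required, 673,419 in favor — approved.
Class II: 2/3 of 6744864 = 4496576; 4,496,576 required, 4,497,627 in favor — approved.
Class III: 3/4 of 1721885 = 1291413.75, rounded up to 1291414; 1,291,414 required, 1,290,900 in favor — not approved.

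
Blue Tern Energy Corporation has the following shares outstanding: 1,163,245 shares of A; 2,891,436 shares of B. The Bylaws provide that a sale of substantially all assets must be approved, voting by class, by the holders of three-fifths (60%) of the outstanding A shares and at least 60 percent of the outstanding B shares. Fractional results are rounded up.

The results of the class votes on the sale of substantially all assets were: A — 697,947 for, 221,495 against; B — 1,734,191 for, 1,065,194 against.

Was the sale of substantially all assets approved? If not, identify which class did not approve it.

Not approved — the B shares did not give the required vote.

A: 3/5 of 1163245 = 697947; 697,947 required, 697,947 in favor — approved.
B: 3/5 of 2891436 = 1734861.60, rounded up to 1734862; 1,734,862 required, 1,734,191 in favor — not approved.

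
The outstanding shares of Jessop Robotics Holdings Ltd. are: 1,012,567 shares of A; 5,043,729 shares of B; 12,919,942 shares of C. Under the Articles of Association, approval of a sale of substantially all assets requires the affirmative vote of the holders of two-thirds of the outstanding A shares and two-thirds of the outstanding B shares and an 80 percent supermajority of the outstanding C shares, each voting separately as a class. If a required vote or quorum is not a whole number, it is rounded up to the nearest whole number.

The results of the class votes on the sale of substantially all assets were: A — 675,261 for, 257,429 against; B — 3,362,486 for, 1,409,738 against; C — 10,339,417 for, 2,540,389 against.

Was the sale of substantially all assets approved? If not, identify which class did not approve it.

A: 2/3 of 1012567 = 675044.67, rounded up to 675045; 675,045 required, 675,261 in favor — approved.
B: 2/3 of 5043729 = 3362486; 3,362,486 required, 3,362,486 in favor — approved.
C: 4/5 of 12919942 = 10335953.60, rounded up to 10335954; 10,335,954 required, 10,339,417 in favor — approved.

Approved — every class gave the required vote.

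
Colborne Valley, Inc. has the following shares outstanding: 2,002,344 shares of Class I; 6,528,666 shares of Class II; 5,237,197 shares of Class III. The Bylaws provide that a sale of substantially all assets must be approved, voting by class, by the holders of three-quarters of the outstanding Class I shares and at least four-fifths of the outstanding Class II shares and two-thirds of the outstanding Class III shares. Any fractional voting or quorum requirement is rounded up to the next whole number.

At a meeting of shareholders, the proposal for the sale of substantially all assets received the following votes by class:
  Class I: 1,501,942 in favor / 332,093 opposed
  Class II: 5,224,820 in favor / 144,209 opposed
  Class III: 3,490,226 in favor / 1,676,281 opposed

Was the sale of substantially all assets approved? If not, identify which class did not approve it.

Not approved — the Class III shares did not give the required vote.

Class I: 3/4 of 2002344 = 1501758; 1,501,758 required, 1,501,942 in favor — approved.
Class II: 4/5 of 6528666 = 5222932.80, rounded up to 5222933; 5,222,933 required, 5,224,820 in favor — approved.
Class III: 2/3 of 5237197 = 3491464.67, rounded up to 3491465; 3,491,465 required, 3,490,226 in favor — not approved.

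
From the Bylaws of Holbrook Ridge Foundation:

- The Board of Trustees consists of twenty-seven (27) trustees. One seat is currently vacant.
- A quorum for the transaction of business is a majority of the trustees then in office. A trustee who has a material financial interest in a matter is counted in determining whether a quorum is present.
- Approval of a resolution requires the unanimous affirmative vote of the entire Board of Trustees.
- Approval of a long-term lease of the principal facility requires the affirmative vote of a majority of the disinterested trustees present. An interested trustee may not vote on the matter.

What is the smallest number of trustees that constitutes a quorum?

A majority of 26 is 14.

14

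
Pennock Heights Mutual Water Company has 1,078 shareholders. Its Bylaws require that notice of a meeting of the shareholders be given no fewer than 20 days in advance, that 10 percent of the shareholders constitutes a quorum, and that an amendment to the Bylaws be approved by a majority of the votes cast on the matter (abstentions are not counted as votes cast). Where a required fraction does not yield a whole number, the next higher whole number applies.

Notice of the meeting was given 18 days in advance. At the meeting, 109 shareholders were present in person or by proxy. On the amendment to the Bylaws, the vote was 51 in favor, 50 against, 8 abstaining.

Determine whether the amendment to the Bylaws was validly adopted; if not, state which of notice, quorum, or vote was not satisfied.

Invalid — notice requirement not satisfied.

Notice: 18 days given; 20 required. Not satisfied.
Quorum: 10% of 1,078 = 107.80, rounded up to 108; 109 present. Satisfied.
Vote: requires a majority of the votes cast (109 − 8 abstaining = 101); a majority of 101 is 51, so 51 needed; 51 in favor. Satisfied.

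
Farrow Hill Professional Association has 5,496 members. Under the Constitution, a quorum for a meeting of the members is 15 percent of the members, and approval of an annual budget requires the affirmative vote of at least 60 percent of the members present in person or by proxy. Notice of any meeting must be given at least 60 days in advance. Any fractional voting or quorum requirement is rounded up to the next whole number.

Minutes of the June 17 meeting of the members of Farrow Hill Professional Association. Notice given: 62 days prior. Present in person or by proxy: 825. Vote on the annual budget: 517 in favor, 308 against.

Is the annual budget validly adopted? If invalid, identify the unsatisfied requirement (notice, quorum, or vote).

Notice: 62 days given; 60 required. Satisfied.
Quorum: 15% of 5,496 = 824.40, rounded up to 825; 825 present. Satisfied.
Vote: requires three-fifths of those present (825); 3/5 of 825 = 495, so 495 needed; 517 in favor. Satisfied.

Valid — all requirements satisfied.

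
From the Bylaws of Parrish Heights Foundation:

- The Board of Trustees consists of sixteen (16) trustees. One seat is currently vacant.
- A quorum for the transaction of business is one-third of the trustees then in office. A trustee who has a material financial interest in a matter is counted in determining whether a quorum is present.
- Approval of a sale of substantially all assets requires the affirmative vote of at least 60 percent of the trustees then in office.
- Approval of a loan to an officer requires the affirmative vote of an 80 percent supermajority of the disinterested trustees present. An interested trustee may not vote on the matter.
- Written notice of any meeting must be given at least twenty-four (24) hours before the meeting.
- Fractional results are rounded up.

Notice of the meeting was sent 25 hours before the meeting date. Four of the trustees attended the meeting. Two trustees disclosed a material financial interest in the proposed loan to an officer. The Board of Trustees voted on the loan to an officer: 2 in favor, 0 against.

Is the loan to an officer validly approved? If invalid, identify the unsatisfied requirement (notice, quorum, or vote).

Invalid — quorum requirement not satisfied.

Notice: 25 hours given; 24 required (25 ≥ 24). Satisfied.
Quorum: 4 present (interested trustees count toward quorum); quorum is 5. Not satisfied.
Vote: the loan to an officer requires four-fifths of the disinterested trustees present (4 − 2 = 2). 4/5 of 2 = 1.60, rounded up to 2, so 2 affirmative votes are needed; 2 voted in favor. Satisfied. (Moot — without a quorum no business can be validly transacted.)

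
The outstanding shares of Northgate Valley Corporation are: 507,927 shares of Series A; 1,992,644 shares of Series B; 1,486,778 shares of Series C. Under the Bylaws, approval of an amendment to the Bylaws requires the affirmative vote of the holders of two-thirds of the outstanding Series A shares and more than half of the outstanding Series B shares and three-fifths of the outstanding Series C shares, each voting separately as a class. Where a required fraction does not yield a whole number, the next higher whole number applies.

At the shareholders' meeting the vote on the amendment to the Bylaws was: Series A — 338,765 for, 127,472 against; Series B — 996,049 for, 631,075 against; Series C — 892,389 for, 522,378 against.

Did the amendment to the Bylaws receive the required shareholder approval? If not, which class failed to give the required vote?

Not approved — the Series B shares did not give the required vote.

Series A: 2/3 of 507927 = 338618; 338,618 required, 338,765 in favor — approved.
Series B: a majority of 1992644 is 996323; 996,323 required, 996,049 in favor — not approved.
Series C: 3/5 of 1486778 = 892066.80, rounded up to 892067; 892,067 required, 892,389 in favor — approved.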